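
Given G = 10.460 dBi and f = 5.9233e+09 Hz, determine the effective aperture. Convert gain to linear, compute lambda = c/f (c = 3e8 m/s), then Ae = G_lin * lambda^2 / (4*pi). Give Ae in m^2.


lambda = c / f = 3.0000e+08 / 5.9233e+09 = 0.05064744 m
G_linear = 10^(10.460/10) = 11.11732
Ae = G_linear * lambda^2 / (4*pi) = 11.11732 * 0.05064744^2 / (4*pi) = 2.269e-03 m^2

2.269e-03 m^2


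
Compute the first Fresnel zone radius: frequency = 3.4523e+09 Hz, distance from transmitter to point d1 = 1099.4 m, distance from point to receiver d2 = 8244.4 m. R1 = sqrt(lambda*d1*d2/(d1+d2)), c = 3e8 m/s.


lambda = c / f = 3.0000e+08 / 3.4523e+09 = 0.08689859 m
R1 = sqrt(0.08689859 * 1099.4 * 8244.4 / (1099.4 + 8244.4)) = 9.181 m

9.181 m


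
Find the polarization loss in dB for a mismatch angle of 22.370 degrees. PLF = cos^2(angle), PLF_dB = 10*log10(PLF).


PLF_linear = cos^2(22.370 deg) = 0.8551541
PLF_dB = 10 * log10(0.8551541) = -0.6796 dB

-0.6796 dB


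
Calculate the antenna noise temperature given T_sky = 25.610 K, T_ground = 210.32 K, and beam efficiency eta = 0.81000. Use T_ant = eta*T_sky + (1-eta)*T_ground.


T_ant = 0.81000 * 25.610 + (1 - 0.81000) * 210.32 = 60.70 K

60.70 K


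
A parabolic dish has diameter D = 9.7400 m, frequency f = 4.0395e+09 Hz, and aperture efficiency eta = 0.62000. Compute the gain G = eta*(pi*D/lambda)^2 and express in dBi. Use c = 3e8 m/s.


lambda = c / f = 3.0000e+08 / 4.0395e+09 = 0.07426662 m
G_linear = 0.62000 * (pi * 9.7400 / 0.07426662)^2 = 105250.0
G_dBi = 10 * log10(105250.0) = 50.22 dBi

50.22 dBi


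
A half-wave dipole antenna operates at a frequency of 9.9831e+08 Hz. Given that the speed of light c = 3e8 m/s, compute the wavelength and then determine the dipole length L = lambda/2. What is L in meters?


lambda = c / f = 3.0000e+08 / 9.9831e+08 = 0.3005079 m
L = lambda / 2 = 0.3005079 / 2 = 0.1503 m

0.1503 m


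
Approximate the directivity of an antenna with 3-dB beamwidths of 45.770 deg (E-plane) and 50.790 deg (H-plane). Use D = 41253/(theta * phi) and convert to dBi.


D_linear = 41253 / (45.770 * 50.790) = 17.74583
D_dBi = 10 * log10(17.74583) = 12.49 dBi

12.49 dBi


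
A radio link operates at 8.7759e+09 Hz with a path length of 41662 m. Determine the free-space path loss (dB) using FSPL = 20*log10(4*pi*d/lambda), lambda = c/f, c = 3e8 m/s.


lambda = c / f = 3.0000e+08 / 8.7759e+09 = 0.03418453 m
FSPL = 20 * log10(4*pi*41662/0.03418453) = 143.7 dB

143.7 dB


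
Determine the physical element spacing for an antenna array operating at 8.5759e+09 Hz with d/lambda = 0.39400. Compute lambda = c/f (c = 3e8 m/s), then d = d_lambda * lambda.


lambda = c / f = 3.0000e+08 / 8.5759e+09 = 0.03498175 m
d = 0.39400 * 0.03498175 = 0.01378 m

0.01378 m


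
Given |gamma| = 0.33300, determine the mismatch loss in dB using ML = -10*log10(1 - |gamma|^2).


ML = -10 * log10(1 - 0.33300^2) = -10 * log10(0.889111) = 0.5104 dB

0.5104 dB


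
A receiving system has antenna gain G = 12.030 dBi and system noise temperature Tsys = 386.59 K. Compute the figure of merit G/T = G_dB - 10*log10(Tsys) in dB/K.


G/T = 12.030 - 10*log10(386.59) = 12.030 - 25.87251 = -13.84 dB/K

-13.84 dB/K


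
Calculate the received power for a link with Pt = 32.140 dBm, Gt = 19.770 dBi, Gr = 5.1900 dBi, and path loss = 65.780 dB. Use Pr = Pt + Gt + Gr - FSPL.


Pr = 32.140 + 19.770 + 5.1900 - 65.780 = -8.68 dBm

-8.68 dBm


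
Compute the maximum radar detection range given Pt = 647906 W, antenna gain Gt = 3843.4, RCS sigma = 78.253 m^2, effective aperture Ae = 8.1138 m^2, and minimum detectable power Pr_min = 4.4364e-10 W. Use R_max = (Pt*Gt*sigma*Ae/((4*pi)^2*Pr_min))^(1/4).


R^4 = 647906*3843.4*78.253*8.1138 / ((4*pi)^2 * 4.4364e-10) = 2.256849e+19
R_max = 2.256849e+19^0.25 = 68925 m

68925 m


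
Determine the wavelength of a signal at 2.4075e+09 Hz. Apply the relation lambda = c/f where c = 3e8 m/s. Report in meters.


lambda = c / f = 3.0000e+08 / 2.4075e+09 = 0.1246 m

0.1246 m


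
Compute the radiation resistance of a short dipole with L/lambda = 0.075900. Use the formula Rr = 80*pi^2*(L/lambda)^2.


Rr = 80 * pi^2 * (0.075900)^2 = 80 * 9.869604 * 5.760810e-03 = 4.549 ohm

4.549 ohm


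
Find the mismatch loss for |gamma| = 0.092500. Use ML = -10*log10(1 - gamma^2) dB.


ML = -10 * log10(1 - 0.092500^2) = -10 * log10(0.99144375) = 0.03732 dB

0.03732 dB


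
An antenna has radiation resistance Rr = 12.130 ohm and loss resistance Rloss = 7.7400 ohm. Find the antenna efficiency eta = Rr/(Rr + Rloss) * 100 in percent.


eta = 12.130 / (12.130 + 7.7400) * 100 = 61.05%

61.05%


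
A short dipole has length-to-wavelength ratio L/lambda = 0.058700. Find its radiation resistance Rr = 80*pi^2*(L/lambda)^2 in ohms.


Rr = 80 * pi^2 * (0.058700)^2 = 80 * 9.869604 * 3.445690e-03 = 2.721 ohm

2.721 ohm


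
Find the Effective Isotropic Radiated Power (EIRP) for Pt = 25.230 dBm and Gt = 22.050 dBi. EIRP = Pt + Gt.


EIRP = Pt + Gt = 25.230 + 22.050 = 47.28 dBm

47.28 dBm


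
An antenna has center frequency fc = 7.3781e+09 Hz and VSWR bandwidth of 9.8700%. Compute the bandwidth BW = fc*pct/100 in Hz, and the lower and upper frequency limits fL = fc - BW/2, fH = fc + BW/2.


BW = 7.3781e+09 * 9.8700/100 = 7.282185e+08 Hz
fL = 7.3781e+09 - 7.282185e+08/2 = 7.014e+09 Hz
fH = 7.3781e+09 + 7.282185e+08/2 = 7.742e+09 Hz

BW=7.282e+08 Hz, fL=7.014e+09 Hz, fH=7.742e+09 Hz


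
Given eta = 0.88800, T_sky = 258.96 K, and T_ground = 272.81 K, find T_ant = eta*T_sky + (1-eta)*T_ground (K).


T_ant = 0.88800 * 258.96 + (1 - 0.88800) * 272.81 = 260.5 K

260.5 K


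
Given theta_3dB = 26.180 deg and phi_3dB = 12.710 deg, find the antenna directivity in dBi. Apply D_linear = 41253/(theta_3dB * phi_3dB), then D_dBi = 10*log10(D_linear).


D_linear = 41253 / (26.180 * 12.710) = 123.9768
D_dBi = 10 * log10(123.9768) = 20.93 dBi

20.93 dBi


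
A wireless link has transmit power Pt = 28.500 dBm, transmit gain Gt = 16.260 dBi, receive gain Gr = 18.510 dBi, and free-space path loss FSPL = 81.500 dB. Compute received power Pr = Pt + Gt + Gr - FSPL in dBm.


Pr = 28.500 + 16.260 + 18.510 - 81.500 = -18.23 dBm

-18.23 dBm


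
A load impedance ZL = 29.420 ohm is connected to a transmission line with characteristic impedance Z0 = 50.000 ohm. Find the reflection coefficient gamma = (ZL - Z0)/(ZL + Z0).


gamma = (29.420 - 50.000) / (29.420 + 50.000) = -0.2591

-0.2591


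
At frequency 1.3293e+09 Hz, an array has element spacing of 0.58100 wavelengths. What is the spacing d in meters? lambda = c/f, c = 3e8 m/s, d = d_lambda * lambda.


lambda = c / f = 3.0000e+08 / 1.3293e+09 = 0.2256827 m
d = 0.58100 * 0.2256827 = 0.1311 m

0.1311 m


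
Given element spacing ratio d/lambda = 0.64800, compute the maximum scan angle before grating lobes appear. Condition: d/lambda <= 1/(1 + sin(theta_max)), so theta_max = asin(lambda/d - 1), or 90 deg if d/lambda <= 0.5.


lambda/d - 1 = 1/0.64800 - 1 = 0.5432099
theta_max = asin(0.5432099) = 32.90 deg

32.90 deg


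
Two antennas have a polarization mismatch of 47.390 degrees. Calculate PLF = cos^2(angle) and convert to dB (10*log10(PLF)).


PLF_linear = cos^2(47.390 deg) = 0.4583350
PLF_dB = 10 * log10(0.4583350) = -3.388 dB

-3.388 dB


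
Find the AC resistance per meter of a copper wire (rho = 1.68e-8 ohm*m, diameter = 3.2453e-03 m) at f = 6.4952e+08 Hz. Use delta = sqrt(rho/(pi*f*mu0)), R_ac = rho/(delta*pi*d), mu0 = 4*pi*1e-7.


delta = sqrt(1.68e-8 / (pi * 6.4952e+08 * 4*pi*1e-7)) = 2.559638e-06 m
R_ac = 1.68e-8 / (2.559638e-06 * pi * 3.2453e-03) = 0.6438 ohm/m

0.6438 ohm/m


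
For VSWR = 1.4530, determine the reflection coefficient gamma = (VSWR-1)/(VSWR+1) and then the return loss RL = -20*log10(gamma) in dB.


gamma = (1.4530 - 1) / (1.4530 + 1) = 0.1846718
RL = -20 * log10(0.1846718) = 14.67 dB

14.67 dB


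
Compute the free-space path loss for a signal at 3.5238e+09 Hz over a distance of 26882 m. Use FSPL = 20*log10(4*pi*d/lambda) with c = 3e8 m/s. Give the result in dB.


lambda = c / f = 3.0000e+08 / 3.5238e+09 = 0.08513537 m
FSPL = 20 * log10(4*pi*26882/0.08513537) = 132.0 dB

132.0 dB


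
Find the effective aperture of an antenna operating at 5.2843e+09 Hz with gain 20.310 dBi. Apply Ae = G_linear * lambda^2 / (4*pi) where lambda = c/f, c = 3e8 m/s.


lambda = c / f = 3.0000e+08 / 5.2843e+09 = 0.05677195 m
G_linear = 10^(20.310/10) = 107.3989
Ae = G_linear * lambda^2 / (4*pi) = 107.3989 * 0.05677195^2 / (4*pi) = 0.02755 m^2

0.02755 m^2


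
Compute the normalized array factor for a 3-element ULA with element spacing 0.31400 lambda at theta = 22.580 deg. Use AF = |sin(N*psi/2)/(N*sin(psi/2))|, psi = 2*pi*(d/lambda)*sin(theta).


psi = 2*pi*0.31400*sin(22.580 deg) = 0.7575482 rad
AF = |sin(3*0.7575482/2) / (3*sin(0.7575482/2))| = 0.8177

0.8177


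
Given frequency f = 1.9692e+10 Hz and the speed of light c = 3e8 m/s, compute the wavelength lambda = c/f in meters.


lambda = c / f = 3.0000e+08 / 1.9692e+10 = 0.01523 m

0.01523 m


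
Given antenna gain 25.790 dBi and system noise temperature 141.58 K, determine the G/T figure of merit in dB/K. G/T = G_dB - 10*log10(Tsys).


G/T = 25.790 - 10*log10(141.58) = 25.790 - 21.51002 = 4.280 dB/K

4.280 dB/K


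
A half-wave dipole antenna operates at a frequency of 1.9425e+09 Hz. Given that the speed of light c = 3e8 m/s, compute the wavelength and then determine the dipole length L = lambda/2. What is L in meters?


lambda = c / f = 3.0000e+08 / 1.9425e+09 = 0.1544402 m
L = lambda / 2 = 0.1544402 / 2 = 0.07722 m

0.07722 m


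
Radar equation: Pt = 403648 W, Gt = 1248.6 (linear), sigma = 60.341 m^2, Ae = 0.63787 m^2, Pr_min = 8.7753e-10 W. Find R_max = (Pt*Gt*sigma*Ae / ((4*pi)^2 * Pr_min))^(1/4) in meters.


R^4 = 403648*1248.6*60.341*0.63787 / ((4*pi)^2 * 8.7753e-10) = 1.399875e+17
R_max = 1.399875e+17^0.25 = 19343 m

19343 m


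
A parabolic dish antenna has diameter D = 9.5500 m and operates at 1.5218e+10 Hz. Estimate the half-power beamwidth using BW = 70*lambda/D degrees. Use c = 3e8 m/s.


lambda = c / f = 3.0000e+08 / 1.5218e+10 = 0.01971350 m
BW = 70 * 0.01971350 / 9.5500 = 0.1445 deg

0.1445 deg


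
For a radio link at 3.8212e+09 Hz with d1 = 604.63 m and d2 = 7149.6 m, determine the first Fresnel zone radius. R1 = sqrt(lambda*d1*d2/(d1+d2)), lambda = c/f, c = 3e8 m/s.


lambda = c / f = 3.0000e+08 / 3.8212e+09 = 0.07850937 m
R1 = sqrt(0.07850937 * 604.63 * 7149.6 / (604.63 + 7149.6)) = 6.616 m

6.616 m


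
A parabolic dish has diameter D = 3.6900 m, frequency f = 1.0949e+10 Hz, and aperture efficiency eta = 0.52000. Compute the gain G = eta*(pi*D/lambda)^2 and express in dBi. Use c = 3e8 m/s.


lambda = c / f = 3.0000e+08 / 1.0949e+10 = 0.02739976 m
G_linear = 0.52000 * (pi * 3.6900 / 0.02739976)^2 = 93081.27
G_dBi = 10 * log10(93081.27) = 49.69 dBi

49.69 dBi


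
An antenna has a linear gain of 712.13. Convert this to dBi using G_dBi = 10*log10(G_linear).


G_dBi = 10 * log10(712.13) = 28.53 dBi

28.53 dBi


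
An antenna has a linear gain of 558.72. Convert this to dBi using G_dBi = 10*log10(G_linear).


G_dBi = 10 * log10(558.72) = 27.47 dBi

27.47 dBi


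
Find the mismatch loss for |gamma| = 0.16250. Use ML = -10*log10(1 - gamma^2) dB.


ML = -10 * log10(1 - 0.16250^2) = -10 * log10(0.97359375) = 0.1162 dB

0.1162 dB


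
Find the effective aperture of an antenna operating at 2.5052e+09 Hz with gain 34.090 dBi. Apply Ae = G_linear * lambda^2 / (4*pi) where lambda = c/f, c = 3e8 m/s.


lambda = c / f = 3.0000e+08 / 2.5052e+09 = 0.1197509 m
G_linear = 10^(34.090/10) = 2564.484
Ae = G_linear * lambda^2 / (4*pi) = 2564.484 * 0.1197509^2 / (4*pi) = 2.926 m^2

2.926 m^2


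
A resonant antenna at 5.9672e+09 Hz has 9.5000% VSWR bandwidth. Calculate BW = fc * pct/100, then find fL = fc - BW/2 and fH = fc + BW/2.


BW = 5.9672e+09 * 9.5000/100 = 5.668840e+08 Hz
fL = 5.9672e+09 - 5.668840e+08/2 = 5.684e+09 Hz
fH = 5.9672e+09 + 5.668840e+08/2 = 6.251e+09 Hz

BW=5.669e+08 Hz, fL=5.684e+09 Hz, fH=6.251e+09 Hz


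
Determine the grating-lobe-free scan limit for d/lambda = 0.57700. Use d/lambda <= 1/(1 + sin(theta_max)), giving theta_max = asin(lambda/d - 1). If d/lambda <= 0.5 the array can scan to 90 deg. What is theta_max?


lambda/d - 1 = 1/0.57700 - 1 = 0.7331023
theta_max = asin(0.7331023) = 47.15 deg

47.15 deg


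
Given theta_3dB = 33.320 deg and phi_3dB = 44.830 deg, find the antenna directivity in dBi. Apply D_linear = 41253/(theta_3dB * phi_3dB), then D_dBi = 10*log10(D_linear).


D_linear = 41253 / (33.320 * 44.830) = 27.61734
D_dBi = 10 * log10(27.61734) = 14.41 dBi

14.41 dBi


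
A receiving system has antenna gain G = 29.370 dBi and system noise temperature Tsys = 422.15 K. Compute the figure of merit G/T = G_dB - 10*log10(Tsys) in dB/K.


G/T = 29.370 - 10*log10(422.15) = 29.370 - 26.25467 = 3.115 dB/K

3.115 dB/K


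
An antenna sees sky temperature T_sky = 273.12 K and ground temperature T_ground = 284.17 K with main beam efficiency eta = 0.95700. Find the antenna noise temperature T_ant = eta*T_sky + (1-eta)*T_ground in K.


T_ant = 0.95700 * 273.12 + (1 - 0.95700) * 284.17 = 273.6 K

273.6 K


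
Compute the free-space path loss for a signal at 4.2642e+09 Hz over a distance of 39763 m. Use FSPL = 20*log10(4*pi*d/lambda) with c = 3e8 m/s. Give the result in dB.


lambda = c / f = 3.0000e+08 / 4.2642e+09 = 0.07035317 m
FSPL = 20 * log10(4*pi*39763/0.07035317) = 137.0 dB

137.0 dB


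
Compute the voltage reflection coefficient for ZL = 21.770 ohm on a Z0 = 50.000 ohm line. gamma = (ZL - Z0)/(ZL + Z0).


gamma = (21.770 - 50.000) / (21.770 + 50.000) = -0.3933

-0.3933


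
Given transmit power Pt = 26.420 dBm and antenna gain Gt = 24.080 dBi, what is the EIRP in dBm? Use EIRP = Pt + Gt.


EIRP = Pt + Gt = 26.420 + 24.080 = 50.50 dBm

50.50 dBm


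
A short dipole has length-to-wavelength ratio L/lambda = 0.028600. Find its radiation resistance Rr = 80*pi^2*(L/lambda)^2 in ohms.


Rr = 80 * pi^2 * (0.028600)^2 = 80 * 9.869604 * 8.179600e-04 = 0.6458 ohm

0.6458 ohm


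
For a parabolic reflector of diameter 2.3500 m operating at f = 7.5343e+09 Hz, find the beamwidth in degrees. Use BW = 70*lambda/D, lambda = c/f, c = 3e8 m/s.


lambda = c / f = 3.0000e+08 / 7.5343e+09 = 0.03981790 m
BW = 70 * 0.03981790 / 2.3500 = 1.186 deg

1.186 deg


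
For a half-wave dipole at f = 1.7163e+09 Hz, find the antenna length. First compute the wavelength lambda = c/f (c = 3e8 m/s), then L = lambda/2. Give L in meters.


lambda = c / f = 3.0000e+08 / 1.7163e+09 = 0.1747946 m
L = lambda / 2 = 0.1747946 / 2 = 0.08740 m

0.08740 m


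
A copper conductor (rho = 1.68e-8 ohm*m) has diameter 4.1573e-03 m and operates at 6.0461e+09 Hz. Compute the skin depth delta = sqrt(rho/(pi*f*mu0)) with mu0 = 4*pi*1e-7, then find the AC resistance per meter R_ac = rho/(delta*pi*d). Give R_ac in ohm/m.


delta = sqrt(1.68e-8 / (pi * 6.0461e+09 * 4*pi*1e-7)) = 8.389520e-07 m
R_ac = 1.68e-8 / (8.389520e-07 * pi * 4.1573e-03) = 1.533 ohm/m

1.533 ohm/m


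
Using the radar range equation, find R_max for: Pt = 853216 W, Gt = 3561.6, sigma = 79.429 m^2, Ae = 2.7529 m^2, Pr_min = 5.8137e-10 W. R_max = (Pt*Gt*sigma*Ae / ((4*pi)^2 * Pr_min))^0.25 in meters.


R^4 = 853216*3561.6*79.429*2.7529 / ((4*pi)^2 * 5.8137e-10) = 7.237712e+18
R_max = 7.237712e+18^0.25 = 51868 m

51868 m


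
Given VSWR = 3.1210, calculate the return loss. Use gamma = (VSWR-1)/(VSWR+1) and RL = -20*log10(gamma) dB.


gamma = (3.1210 - 1) / (3.1210 + 1) = 0.5146809
RL = -20 * log10(0.5146809) = 5.769 dB

5.769 dB


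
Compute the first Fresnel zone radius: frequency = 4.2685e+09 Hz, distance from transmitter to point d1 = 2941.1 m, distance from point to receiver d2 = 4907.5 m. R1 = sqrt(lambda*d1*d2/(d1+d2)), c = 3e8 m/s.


lambda = c / f = 3.0000e+08 / 4.2685e+09 = 0.07028230 m
R1 = sqrt(0.07028230 * 2941.1 * 4907.5 / (2941.1 + 4907.5)) = 11.37 m

11.37 m


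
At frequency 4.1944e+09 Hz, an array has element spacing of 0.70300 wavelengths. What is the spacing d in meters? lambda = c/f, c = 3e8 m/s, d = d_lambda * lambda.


lambda = c / f = 3.0000e+08 / 4.1944e+09 = 0.07152394 m
d = 0.70300 * 0.07152394 = 0.05028 m

0.05028 m


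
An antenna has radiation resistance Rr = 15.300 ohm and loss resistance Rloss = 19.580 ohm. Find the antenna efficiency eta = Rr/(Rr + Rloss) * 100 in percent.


eta = 15.300 / (15.300 + 19.580) * 100 = 43.86%

43.86%


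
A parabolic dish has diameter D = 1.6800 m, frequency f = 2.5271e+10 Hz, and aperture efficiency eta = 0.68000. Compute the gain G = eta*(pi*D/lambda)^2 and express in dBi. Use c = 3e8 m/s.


lambda = c / f = 3.0000e+08 / 2.5271e+10 = 0.01187131 m
G_linear = 0.68000 * (pi * 1.6800 / 0.01187131)^2 = 134409.5
G_dBi = 10 * log10(134409.5) = 51.28 dBi

51.28 dBi


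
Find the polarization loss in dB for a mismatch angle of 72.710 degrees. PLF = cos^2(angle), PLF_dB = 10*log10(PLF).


PLF_linear = cos^2(72.710 deg) = 0.08833273
PLF_dB = 10 * log10(0.08833273) = -10.54 dB

-10.54 dB


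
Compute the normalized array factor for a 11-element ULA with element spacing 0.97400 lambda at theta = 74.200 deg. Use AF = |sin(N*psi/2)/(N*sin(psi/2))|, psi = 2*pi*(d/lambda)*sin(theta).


psi = 2*pi*0.97400*sin(74.200 deg) = 5.888603 rad
AF = |sin(11*5.888603/2) / (11*sin(5.888603/2))| = 0.3829

0.3829


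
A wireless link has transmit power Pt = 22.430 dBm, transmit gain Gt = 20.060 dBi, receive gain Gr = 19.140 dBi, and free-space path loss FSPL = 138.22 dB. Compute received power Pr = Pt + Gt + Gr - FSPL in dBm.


Pr = 22.430 + 20.060 + 19.140 - 138.22 = -76.59 dBm

-76.59 dBm


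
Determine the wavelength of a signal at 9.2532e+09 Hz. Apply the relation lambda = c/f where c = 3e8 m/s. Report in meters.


lambda = c / f = 3.0000e+08 / 9.2532e+09 = 0.03242 m

0.03242 m


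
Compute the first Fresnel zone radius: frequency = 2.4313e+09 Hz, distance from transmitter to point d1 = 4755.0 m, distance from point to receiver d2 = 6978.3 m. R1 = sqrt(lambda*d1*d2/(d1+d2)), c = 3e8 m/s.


lambda = c / f = 3.0000e+08 / 2.4313e+09 = 0.1233908 m
R1 = sqrt(0.1233908 * 4755.0 * 6978.3 / (4755.0 + 6978.3)) = 18.68 m

18.68 m


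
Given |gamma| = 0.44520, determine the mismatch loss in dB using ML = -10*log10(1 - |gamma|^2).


ML = -10 * log10(1 - 0.44520^2) = -10 * log10(0.80179696) = 0.9594 dB

0.9594 dB


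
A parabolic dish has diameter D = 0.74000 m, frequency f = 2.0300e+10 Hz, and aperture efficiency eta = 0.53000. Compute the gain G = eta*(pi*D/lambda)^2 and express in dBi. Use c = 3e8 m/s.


lambda = c / f = 3.0000e+08 / 2.0300e+10 = 0.01477833 m
G_linear = 0.53000 * (pi * 0.74000 / 0.01477833)^2 = 13115.61
G_dBi = 10 * log10(13115.61) = 41.18 dBi

41.18 dBi


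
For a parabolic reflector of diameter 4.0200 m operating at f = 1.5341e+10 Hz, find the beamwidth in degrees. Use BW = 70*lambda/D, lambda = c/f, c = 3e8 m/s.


lambda = c / f = 3.0000e+08 / 1.5341e+10 = 0.01955544 m
BW = 70 * 0.01955544 / 4.0200 = 0.3405 deg

0.3405 deg


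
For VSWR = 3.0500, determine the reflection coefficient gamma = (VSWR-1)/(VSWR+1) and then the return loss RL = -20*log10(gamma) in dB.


gamma = (3.0500 - 1) / (3.0500 + 1) = 0.5061728
RL = -20 * log10(0.5061728) = 5.914 dB

5.914 dB


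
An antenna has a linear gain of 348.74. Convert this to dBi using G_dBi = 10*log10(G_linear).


G_dBi = 10 * log10(348.74) = 25.43 dBi

25.43 dBi


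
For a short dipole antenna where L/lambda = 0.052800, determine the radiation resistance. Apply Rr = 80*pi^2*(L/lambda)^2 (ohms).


Rr = 80 * pi^2 * (0.052800)^2 = 80 * 9.869604 * 2.787840e-03 = 2.201 ohm

2.201 ohm


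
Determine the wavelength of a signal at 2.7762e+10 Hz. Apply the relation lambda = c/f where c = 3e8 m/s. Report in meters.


lambda = c / f = 3.0000e+08 / 2.7762e+10 = 0.01081 m

0.01081 m


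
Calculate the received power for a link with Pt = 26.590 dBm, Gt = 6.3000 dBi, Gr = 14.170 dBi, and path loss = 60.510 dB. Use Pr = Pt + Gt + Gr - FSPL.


Pr = 26.590 + 6.3000 + 14.170 - 60.510 = -13.45 dBm

-13.45 dBm


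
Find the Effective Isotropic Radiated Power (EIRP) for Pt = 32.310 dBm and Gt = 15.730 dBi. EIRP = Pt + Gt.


EIRP = Pt + Gt = 32.310 + 15.730 = 48.04 dBm

48.04 dBm


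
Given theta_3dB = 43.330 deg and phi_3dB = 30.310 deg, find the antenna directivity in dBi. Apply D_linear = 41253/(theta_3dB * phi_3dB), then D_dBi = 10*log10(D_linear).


D_linear = 41253 / (43.330 * 30.310) = 31.41094
D_dBi = 10 * log10(31.41094) = 14.97 dBi

14.97 dBi


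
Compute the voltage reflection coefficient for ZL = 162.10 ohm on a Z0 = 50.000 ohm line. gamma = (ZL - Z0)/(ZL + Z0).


gamma = (162.10 - 50.000) / (162.10 + 50.000) = 0.5285

0.5285


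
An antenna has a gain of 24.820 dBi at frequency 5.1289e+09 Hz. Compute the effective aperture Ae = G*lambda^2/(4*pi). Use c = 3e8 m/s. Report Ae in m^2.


lambda = c / f = 3.0000e+08 / 5.1289e+09 = 0.05849207 m
G_linear = 10^(24.820/10) = 303.3891
Ae = G_linear * lambda^2 / (4*pi) = 303.3891 * 0.05849207^2 / (4*pi) = 0.08260 m^2

0.08260 m^2


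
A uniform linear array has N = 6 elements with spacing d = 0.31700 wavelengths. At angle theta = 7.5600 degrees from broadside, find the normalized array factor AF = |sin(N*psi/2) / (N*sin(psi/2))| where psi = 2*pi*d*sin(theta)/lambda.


psi = 2*pi*0.31700*sin(7.5600 deg) = 0.2620459 rad
AF = |sin(6*0.2620459/2) / (6*sin(0.2620459/2))| = 0.9027

0.9027


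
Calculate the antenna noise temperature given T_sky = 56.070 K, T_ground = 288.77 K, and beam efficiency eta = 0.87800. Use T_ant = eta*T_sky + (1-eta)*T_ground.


T_ant = 0.87800 * 56.070 + (1 - 0.87800) * 288.77 = 84.46 K

84.46 K


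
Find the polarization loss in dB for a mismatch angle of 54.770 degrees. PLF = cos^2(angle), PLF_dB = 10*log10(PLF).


PLF_linear = cos^2(54.770 deg) = 0.3327676
PLF_dB = 10 * log10(0.3327676) = -4.779 dB

-4.779 dB


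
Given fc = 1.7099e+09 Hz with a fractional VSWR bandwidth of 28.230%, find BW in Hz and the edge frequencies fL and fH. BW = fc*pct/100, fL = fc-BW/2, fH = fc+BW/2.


BW = 1.7099e+09 * 28.230/100 = 4.827048e+08 Hz
fL = 1.7099e+09 - 4.827048e+08/2 = 1.469e+09 Hz
fH = 1.7099e+09 + 4.827048e+08/2 = 1.951e+09 Hz

BW=4.827e+08 Hz, fL=1.469e+09 Hz, fH=1.951e+09 Hz


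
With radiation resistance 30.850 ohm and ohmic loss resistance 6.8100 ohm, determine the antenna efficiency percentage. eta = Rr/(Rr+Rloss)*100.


eta = 30.850 / (30.850 + 6.8100) * 100 = 81.92%

81.92%


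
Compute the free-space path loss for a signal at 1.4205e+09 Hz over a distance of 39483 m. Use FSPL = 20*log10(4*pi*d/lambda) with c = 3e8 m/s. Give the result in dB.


lambda = c / f = 3.0000e+08 / 1.4205e+09 = 0.2111932 m
FSPL = 20 * log10(4*pi*39483/0.2111932) = 127.4 dB

127.4 dB


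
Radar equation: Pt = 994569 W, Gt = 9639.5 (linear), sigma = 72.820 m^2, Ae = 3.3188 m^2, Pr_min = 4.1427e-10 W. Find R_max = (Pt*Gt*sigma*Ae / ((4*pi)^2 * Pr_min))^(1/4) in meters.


R^4 = 994569*9639.5*72.820*3.3188 / ((4*pi)^2 * 4.1427e-10) = 3.541751e+19
R_max = 3.541751e+19^0.25 = 77144 m

77144 m


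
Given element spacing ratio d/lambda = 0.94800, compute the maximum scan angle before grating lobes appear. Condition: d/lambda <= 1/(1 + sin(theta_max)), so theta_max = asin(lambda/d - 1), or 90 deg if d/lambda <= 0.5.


lambda/d - 1 = 1/0.94800 - 1 = 0.05485232
theta_max = asin(0.05485232) = 3.144 deg

3.144 deg


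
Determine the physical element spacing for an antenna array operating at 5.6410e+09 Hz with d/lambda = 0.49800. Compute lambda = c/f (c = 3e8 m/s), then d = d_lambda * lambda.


lambda = c / f = 3.0000e+08 / 5.6410e+09 = 0.05318206 m
d = 0.49800 * 0.05318206 = 0.02648 m

0.02648 m


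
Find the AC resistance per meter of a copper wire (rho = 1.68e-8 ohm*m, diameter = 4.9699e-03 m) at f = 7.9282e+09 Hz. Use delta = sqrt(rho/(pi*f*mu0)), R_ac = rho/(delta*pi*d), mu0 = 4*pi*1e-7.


delta = sqrt(1.68e-8 / (pi * 7.9282e+09 * 4*pi*1e-7)) = 7.326347e-07 m
R_ac = 1.68e-8 / (7.326347e-07 * pi * 4.9699e-03) = 1.469 ohm/m

1.469 ohm/m


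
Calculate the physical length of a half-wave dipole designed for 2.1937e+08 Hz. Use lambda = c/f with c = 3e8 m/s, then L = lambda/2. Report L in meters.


lambda = c / f = 3.0000e+08 / 2.1937e+08 = 1.367553 m
L = lambda / 2 = 1.367553 / 2 = 0.6838 m

0.6838 m


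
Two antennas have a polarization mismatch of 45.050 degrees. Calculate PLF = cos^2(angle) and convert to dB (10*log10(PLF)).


PLF_linear = cos^2(45.050 deg) = 0.4991273
PLF_dB = 10 * log10(0.4991273) = -3.018 dB

-3.018 dB


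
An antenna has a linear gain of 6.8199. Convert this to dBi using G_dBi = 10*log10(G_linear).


G_dBi = 10 * log10(6.8199) = 8.338 dBi

8.338 dBi


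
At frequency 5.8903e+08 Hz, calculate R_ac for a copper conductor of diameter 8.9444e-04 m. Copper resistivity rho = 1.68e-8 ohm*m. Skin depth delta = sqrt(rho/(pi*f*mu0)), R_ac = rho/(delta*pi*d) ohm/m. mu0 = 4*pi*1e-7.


delta = sqrt(1.68e-8 / (pi * 5.8903e+08 * 4*pi*1e-7)) = 2.687856e-06 m
R_ac = 1.68e-8 / (2.687856e-06 * pi * 8.9444e-04) = 2.224 ohm/m

2.224 ohm/m


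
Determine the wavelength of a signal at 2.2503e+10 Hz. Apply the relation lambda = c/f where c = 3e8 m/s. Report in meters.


lambda = c / f = 3.0000e+08 / 2.2503e+10 = 0.01333 m

0.01333 m


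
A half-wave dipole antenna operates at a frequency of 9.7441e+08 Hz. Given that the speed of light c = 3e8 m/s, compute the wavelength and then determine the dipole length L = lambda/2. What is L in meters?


lambda = c / f = 3.0000e+08 / 9.7441e+08 = 0.3078786 m
L = lambda / 2 = 0.3078786 / 2 = 0.1539 m

0.1539 m


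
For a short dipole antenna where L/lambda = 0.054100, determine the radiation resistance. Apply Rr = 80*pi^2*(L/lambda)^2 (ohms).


Rr = 80 * pi^2 * (0.054100)^2 = 80 * 9.869604 * 2.926810e-03 = 2.311 ohm

2.311 ohm


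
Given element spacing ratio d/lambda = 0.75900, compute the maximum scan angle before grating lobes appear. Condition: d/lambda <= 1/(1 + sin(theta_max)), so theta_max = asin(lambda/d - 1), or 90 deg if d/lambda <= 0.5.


lambda/d - 1 = 1/0.75900 - 1 = 0.3175231
theta_max = asin(0.3175231) = 18.51 deg

18.51 deg


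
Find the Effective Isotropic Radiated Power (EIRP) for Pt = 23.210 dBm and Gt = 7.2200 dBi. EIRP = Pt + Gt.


EIRP = Pt + Gt = 23.210 + 7.2200 = 30.43 dBm

30.43 dBm


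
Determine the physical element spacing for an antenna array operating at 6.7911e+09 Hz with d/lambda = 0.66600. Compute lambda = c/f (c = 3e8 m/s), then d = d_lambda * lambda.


lambda = c / f = 3.0000e+08 / 6.7911e+09 = 0.04417546 m
d = 0.66600 * 0.04417546 = 0.02942 m

0.02942 m


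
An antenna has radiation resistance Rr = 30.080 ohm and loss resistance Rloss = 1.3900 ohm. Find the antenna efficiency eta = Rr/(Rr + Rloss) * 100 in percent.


eta = 30.080 / (30.080 + 1.3900) * 100 = 95.58%

95.58%


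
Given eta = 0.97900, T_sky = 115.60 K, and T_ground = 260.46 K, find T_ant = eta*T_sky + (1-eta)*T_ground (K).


T_ant = 0.97900 * 115.60 + (1 - 0.97900) * 260.46 = 118.6 K

118.6 K


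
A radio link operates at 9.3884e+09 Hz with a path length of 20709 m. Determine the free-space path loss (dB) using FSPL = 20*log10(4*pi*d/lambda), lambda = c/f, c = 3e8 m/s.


lambda = c / f = 3.0000e+08 / 9.3884e+09 = 0.03195433 m
FSPL = 20 * log10(4*pi*20709/0.03195433) = 138.2 dB

138.2 dB


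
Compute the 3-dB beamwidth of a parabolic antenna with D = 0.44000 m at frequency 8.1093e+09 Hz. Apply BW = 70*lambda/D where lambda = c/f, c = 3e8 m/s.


lambda = c / f = 3.0000e+08 / 8.1093e+09 = 0.03699456 m
BW = 70 * 0.03699456 / 0.44000 = 5.885 deg

5.885 deg


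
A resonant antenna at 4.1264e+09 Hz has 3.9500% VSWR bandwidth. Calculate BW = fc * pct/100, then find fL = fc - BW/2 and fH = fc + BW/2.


BW = 4.1264e+09 * 3.9500/100 = 1.629928e+08 Hz
fL = 4.1264e+09 - 1.629928e+08/2 = 4.045e+09 Hz
fH = 4.1264e+09 + 1.629928e+08/2 = 4.208e+09 Hz

BW=1.630e+08 Hz, fL=4.045e+09 Hz, fH=4.208e+09 Hz


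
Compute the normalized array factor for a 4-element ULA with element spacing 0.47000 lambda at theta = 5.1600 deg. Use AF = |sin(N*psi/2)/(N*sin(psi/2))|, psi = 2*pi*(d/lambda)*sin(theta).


psi = 2*pi*0.47000*sin(5.1600 deg) = 0.2655936 rad
AF = |sin(4*0.2655936/2) / (4*sin(0.2655936/2))| = 0.9564

0.9564


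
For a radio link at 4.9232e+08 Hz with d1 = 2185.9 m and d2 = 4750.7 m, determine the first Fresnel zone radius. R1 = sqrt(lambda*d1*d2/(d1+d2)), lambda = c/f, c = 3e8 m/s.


lambda = c / f = 3.0000e+08 / 4.9232e+08 = 0.6093598 m
R1 = sqrt(0.6093598 * 2185.9 * 4750.7 / (2185.9 + 4750.7)) = 30.20 m

30.20 m


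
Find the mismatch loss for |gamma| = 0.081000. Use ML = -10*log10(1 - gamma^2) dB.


ML = -10 * log10(1 - 0.081000^2) = -10 * log10(0.993439) = 0.02859 dB

0.02859 dB


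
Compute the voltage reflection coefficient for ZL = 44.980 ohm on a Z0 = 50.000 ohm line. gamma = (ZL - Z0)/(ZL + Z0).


gamma = (44.980 - 50.000) / (44.980 + 50.000) = -0.05285

-0.05285


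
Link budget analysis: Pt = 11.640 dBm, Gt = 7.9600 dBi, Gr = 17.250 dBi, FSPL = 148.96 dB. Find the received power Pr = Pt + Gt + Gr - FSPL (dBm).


Pr = 11.640 + 7.9600 + 17.250 - 148.96 = -112.11 dBm

-112.11 dBm


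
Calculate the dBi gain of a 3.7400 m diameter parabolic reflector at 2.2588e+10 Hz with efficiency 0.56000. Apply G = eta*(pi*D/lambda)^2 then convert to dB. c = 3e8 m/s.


lambda = c / f = 3.0000e+08 / 2.2588e+10 = 0.01328139 m
G_linear = 0.56000 * (pi * 3.7400 / 0.01328139)^2 = 438272.2
G_dBi = 10 * log10(438272.2) = 56.42 dBi

56.42 dBi


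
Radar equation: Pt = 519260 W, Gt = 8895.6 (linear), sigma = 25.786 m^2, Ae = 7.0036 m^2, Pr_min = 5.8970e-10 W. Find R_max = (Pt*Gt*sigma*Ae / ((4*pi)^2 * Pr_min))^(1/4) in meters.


R^4 = 519260*8895.6*25.786*7.0036 / ((4*pi)^2 * 5.8970e-10) = 8.958072e+18
R_max = 8.958072e+18^0.25 = 54708 m

54708 m


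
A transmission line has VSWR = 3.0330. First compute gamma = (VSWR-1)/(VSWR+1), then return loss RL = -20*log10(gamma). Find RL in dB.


gamma = (3.0330 - 1) / (3.0330 + 1) = 0.5040912
RL = -20 * log10(0.5040912) = 5.950 dB

5.950 dB


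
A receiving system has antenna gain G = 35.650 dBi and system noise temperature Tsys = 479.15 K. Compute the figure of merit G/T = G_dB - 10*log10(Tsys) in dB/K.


G/T = 35.650 - 10*log10(479.15) = 35.650 - 26.80471 = 8.845 dB/K

8.845 dB/K


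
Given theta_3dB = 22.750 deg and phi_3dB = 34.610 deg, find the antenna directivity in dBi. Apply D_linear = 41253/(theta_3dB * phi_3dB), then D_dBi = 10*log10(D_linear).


D_linear = 41253 / (22.750 * 34.610) = 52.39291
D_dBi = 10 * log10(52.39291) = 17.19 dBi

17.19 dBi


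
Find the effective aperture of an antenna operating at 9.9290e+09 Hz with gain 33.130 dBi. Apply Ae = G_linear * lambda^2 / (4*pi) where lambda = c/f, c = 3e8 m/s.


lambda = c / f = 3.0000e+08 / 9.9290e+09 = 0.03021452 m
G_linear = 10^(33.130/10) = 2055.891
Ae = G_linear * lambda^2 / (4*pi) = 2055.891 * 0.03021452^2 / (4*pi) = 0.1494 m^2

0.1494 m^2


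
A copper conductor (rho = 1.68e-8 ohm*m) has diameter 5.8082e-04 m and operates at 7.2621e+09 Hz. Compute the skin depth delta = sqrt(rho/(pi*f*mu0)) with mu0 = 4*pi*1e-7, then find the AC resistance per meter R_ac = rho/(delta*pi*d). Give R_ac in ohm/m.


delta = sqrt(1.68e-8 / (pi * 7.2621e+09 * 4*pi*1e-7)) = 7.654973e-07 m
R_ac = 1.68e-8 / (7.654973e-07 * pi * 5.8082e-04) = 12.03 ohm/m

12.03 ohm/m


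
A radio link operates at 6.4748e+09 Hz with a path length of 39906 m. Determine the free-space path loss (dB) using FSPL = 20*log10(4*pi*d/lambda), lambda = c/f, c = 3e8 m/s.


lambda = c / f = 3.0000e+08 / 6.4748e+09 = 0.04633348 m
FSPL = 20 * log10(4*pi*39906/0.04633348) = 140.7 dB

140.7 dB


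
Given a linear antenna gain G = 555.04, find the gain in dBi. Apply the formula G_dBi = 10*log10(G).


G_dBi = 10 * log10(555.04) = 27.44 dBi

27.44 dBi


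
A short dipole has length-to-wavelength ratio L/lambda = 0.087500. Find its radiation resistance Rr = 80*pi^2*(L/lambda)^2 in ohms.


Rr = 80 * pi^2 * (0.087500)^2 = 80 * 9.869604 * 7.656250e-03 = 6.045 ohm

6.045 ohm


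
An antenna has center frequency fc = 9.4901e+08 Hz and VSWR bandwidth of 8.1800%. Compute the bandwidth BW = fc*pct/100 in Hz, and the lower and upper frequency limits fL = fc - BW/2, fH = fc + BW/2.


BW = 9.4901e+08 * 8.1800/100 = 7.762902e+07 Hz
fL = 9.4901e+08 - 7.762902e+07/2 = 9.102e+08 Hz
fH = 9.4901e+08 + 7.762902e+07/2 = 9.878e+08 Hz

BW=7.763e+07 Hz, fL=9.102e+08 Hz, fH=9.878e+08 Hz


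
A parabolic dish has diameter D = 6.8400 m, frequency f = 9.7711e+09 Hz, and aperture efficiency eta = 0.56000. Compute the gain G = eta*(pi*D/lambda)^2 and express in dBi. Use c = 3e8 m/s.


lambda = c / f = 3.0000e+08 / 9.7711e+09 = 0.03070279 m
G_linear = 0.56000 * (pi * 6.8400 / 0.03070279)^2 = 274311.7
G_dBi = 10 * log10(274311.7) = 54.38 dBi

54.38 dBi


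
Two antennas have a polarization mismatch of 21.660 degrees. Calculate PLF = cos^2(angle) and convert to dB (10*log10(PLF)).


PLF_linear = cos^2(21.660 deg) = 0.8637667
PLF_dB = 10 * log10(0.8637667) = -0.6360 dB

-0.6360 dB


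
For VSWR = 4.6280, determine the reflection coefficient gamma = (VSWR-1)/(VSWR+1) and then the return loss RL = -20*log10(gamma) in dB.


gamma = (4.6280 - 1) / (4.6280 + 1) = 0.6446340
RL = -20 * log10(0.6446340) = 3.814 dB

3.814 dB


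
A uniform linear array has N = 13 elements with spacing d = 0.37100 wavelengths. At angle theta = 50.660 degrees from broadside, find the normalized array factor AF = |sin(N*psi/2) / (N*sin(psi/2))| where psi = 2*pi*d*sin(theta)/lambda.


psi = 2*pi*0.37100*sin(50.660 deg) = 1.802838 rad
AF = |sin(13*1.802838/2) / (13*sin(1.802838/2))| = 0.07356

0.07356


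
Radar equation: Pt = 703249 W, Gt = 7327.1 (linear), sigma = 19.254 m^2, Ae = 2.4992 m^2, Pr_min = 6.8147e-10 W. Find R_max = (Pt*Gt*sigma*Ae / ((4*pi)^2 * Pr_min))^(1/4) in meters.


R^4 = 703249*7327.1*19.254*2.4992 / ((4*pi)^2 * 6.8147e-10) = 2.304076e+18
R_max = 2.304076e+18^0.25 = 38960 m

38960 m


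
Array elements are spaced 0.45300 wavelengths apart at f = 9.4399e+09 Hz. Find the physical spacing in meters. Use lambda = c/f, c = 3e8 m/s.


lambda = c / f = 3.0000e+08 / 9.4399e+09 = 0.03178000 m
d = 0.45300 * 0.03178000 = 0.01440 m

0.01440 m


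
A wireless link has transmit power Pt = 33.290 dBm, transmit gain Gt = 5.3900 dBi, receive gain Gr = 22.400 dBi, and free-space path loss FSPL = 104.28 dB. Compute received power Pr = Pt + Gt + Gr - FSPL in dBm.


Pr = 33.290 + 5.3900 + 22.400 - 104.28 = -43.20 dBm

-43.20 dBm


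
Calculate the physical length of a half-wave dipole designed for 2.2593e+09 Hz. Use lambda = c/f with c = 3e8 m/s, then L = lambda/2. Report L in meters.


lambda = c / f = 3.0000e+08 / 2.2593e+09 = 0.1327845 m
L = lambda / 2 = 0.1327845 / 2 = 0.06639 m

0.06639 m


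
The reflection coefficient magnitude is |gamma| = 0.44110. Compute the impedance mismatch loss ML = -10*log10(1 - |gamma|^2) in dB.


ML = -10 * log10(1 - 0.44110^2) = -10 * log10(0.80543079) = 0.9397 dB

0.9397 dB


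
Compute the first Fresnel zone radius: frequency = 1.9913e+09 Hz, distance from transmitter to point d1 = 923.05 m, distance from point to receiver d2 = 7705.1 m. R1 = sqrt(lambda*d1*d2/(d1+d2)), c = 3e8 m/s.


lambda = c / f = 3.0000e+08 / 1.9913e+09 = 0.1506554 m
R1 = sqrt(0.1506554 * 923.05 * 7705.1 / (923.05 + 7705.1)) = 11.14 m

11.14 m


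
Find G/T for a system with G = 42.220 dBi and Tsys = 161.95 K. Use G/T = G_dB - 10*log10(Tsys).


G/T = 42.220 - 10*log10(161.95) = 42.220 - 22.09381 = 20.13 dB/K

20.13 dB/K


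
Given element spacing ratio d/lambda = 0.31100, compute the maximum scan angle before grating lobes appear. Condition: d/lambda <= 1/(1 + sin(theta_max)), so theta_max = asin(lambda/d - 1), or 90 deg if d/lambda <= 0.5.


lambda/d - 1 = 1/0.31100 - 1 = 2.215434 >= 1
d/lambda <= 0.5, so the array can scan to endfire without grating lobes: theta_max = 90 deg

90 deg


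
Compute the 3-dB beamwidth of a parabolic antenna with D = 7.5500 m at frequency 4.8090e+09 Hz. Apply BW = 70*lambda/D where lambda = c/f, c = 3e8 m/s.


lambda = c / f = 3.0000e+08 / 4.8090e+09 = 0.06238303 m
BW = 70 * 0.06238303 / 7.5500 = 0.5784 deg

0.5784 deg


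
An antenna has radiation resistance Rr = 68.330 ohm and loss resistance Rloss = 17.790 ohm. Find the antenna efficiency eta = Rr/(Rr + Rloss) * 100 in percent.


eta = 68.330 / (68.330 + 17.790) * 100 = 79.34%

79.34%


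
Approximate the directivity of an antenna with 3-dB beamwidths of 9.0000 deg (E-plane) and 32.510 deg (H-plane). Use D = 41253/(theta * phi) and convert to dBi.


D_linear = 41253 / (9.0000 * 32.510) = 140.9925
D_dBi = 10 * log10(140.9925) = 21.49 dBi

21.49 dBi


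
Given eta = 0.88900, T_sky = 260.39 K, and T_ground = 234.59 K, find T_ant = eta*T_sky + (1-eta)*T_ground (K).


T_ant = 0.88900 * 260.39 + (1 - 0.88900) * 234.59 = 257.5 K

257.5 K


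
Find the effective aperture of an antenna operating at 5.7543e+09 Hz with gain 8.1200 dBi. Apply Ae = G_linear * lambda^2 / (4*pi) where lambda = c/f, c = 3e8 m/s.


lambda = c / f = 3.0000e+08 / 5.7543e+09 = 0.05213493 m
G_linear = 10^(8.1200/10) = 6.486344
Ae = G_linear * lambda^2 / (4*pi) = 6.486344 * 0.05213493^2 / (4*pi) = 1.403e-03 m^2

1.403e-03 m^2


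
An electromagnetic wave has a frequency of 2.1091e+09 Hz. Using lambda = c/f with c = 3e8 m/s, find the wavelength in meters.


lambda = c / f = 3.0000e+08 / 2.1091e+09 = 0.1422 m

0.1422 m


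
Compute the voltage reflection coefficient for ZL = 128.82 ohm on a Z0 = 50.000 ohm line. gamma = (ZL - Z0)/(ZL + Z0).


gamma = (128.82 - 50.000) / (128.82 + 50.000) = 0.4408

0.4408


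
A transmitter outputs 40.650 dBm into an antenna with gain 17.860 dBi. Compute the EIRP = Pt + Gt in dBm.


EIRP = Pt + Gt = 40.650 + 17.860 = 58.51 dBm

58.51 dBm


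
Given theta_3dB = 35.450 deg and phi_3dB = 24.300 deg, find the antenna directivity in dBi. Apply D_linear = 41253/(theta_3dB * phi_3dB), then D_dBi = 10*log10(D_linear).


D_linear = 41253 / (35.450 * 24.300) = 47.88870
D_dBi = 10 * log10(47.88870) = 16.80 dBi

16.80 dBi


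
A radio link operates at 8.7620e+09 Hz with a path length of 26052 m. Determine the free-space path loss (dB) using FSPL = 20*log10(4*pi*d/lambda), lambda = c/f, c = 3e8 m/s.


lambda = c / f = 3.0000e+08 / 8.7620e+09 = 0.03423876 m
FSPL = 20 * log10(4*pi*26052/0.03423876) = 139.6 dB

139.6 dB


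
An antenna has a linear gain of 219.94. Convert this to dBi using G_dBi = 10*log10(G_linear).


G_dBi = 10 * log10(219.94) = 23.42 dBi

23.42 dBi


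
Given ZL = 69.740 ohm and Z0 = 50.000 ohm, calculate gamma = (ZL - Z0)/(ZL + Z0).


gamma = (69.740 - 50.000) / (69.740 + 50.000) = 0.1649

0.1649


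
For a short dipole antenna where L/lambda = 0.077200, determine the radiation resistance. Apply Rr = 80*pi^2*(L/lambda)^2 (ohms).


Rr = 80 * pi^2 * (0.077200)^2 = 80 * 9.869604 * 5.959840e-03 = 4.706 ohm

4.706 ohm


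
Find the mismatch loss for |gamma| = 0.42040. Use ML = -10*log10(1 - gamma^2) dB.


ML = -10 * log10(1 - 0.42040^2) = -10 * log10(0.82326384) = 0.8446 dB

0.8446 dB


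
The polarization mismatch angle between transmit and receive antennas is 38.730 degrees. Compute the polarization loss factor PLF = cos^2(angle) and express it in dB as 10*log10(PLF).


PLF_linear = cos^2(38.730 deg) = 0.6085606
PLF_dB = 10 * log10(0.6085606) = -2.157 dB

-2.157 dB


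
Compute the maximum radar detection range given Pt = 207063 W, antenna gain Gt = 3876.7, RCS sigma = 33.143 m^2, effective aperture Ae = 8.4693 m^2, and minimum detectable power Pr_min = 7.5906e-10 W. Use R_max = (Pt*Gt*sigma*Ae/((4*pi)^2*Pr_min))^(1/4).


R^4 = 207063*3876.7*33.143*8.4693 / ((4*pi)^2 * 7.5906e-10) = 1.879785e+18
R_max = 1.879785e+18^0.25 = 37028 m

37028 m
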